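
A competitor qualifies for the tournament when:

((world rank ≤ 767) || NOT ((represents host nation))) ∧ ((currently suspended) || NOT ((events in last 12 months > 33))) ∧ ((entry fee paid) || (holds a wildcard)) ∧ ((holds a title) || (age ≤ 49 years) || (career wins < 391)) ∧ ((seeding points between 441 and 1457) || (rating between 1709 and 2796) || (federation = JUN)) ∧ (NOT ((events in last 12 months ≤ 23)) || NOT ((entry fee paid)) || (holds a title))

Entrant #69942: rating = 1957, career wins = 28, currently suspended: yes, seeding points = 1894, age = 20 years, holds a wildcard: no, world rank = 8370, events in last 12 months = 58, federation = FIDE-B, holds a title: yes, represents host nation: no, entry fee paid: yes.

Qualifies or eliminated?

Qualifies

Atomic conditions:
  world rank ≤ 767: 8370 ≤ 767 is false
  represents host nation: no → false
  currently suspended: yes → true
  events in last 12 months > 33: 58 > 33 is true
  entry fee paid: yes → true
  holds a wildcard: no → false
  holds a title: yes → true
  age ≤ 49 years: 20 ≤ 49 is true
  career wins < 391: 28 < 391 is true
  seeding points between 441 and 1457: 1894 in [441, 1457] is false
  rating between 1709 and 2796: 1957 in [1709, 2796] is true
  federation = JUN: FIDE-B == JUN is false
  events in last 12 months ≤ 23: 58 ≤ 23 is false
Combine:
[1.2] NOT false = true
[1] false OR true = true
[2.2] NOT true = false
[2] true OR false = true
[3] true OR false = true
[4] true OR true OR true = true
[5] false OR true OR false = true
[6.1] NOT false = true
[6.2] NOT true = false
[6] true OR false OR true = true
[root] true AND true AND true AND true AND true AND true = true
Overall: true → qualifies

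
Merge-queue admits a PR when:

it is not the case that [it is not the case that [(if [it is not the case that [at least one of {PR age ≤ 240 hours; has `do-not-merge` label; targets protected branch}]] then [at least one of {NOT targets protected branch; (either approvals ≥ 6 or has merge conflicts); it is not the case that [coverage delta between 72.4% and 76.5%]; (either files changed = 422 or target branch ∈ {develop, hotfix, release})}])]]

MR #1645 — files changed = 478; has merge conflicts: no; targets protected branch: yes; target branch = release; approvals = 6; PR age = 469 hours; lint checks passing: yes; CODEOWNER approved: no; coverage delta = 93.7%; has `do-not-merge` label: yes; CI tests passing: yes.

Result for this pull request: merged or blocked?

Atomic conditions:
  PR age ≤ 240 hours: 469 ≤ 240 is false
  has `do-not-merge` label: yes → true
  targets protected branch: yes → true
  NOT targets protected branch: yes → false
  approvals ≥ 6: 6 ≥ 6 is true
  has merge conflicts: no → false
  coverage delta between 72.4% and 76.5%: 93.7 in [72.4, 76.5] is false
  files changed = 422: 478 == 422 is false
  target branch ∈ {develop, hotfix, release}: release is in the set → true
Combine:
[1.1.1.1] false OR true OR true = true
[1.1.1] NOT true = false
[1.1.2.2] true OR false = true
[1.1.2.3] NOT false = true
[1.1.2.4] false OR true = true
[1.1.2] false OR true OR true OR true = true
[1.1] false → true (antecedent false ⇒ implication holds) = true
[1] NOT true = false
[root] NOT false = true
Overall: true → merged

Merged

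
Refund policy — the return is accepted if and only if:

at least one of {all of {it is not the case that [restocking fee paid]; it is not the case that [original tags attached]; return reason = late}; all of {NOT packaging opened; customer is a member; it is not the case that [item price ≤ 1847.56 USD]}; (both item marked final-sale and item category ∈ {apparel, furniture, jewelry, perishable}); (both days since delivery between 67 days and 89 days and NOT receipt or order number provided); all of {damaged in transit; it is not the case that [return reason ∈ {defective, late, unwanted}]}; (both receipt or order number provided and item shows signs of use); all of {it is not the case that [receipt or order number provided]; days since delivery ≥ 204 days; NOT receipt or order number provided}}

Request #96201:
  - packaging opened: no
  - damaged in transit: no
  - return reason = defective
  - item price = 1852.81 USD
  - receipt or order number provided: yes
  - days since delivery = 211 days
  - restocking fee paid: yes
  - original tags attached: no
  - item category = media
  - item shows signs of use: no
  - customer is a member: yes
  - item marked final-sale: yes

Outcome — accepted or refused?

Accepted

Atomic conditions:
  restocking fee paid: yes → true
  original tags attached: no → false
  return reason = late: defective == late is false
  NOT packaging opened: no → true
  customer is a member: yes → true
  item price ≤ 1847.56 USD: 1852.81 ≤ 1847.56 is false
  item marked final-sale: yes → true
  item category ∈ {apparel, furniture, jewelry, perishable}: media is not in the set → false
  days since delivery between 67 days and 89 days: 211 in [67, 89] is false
  NOT receipt or order number provided: yes → false
  damaged in transit: no → false
  return reason ∈ {defective, late, unwanted}: defective is in the set → true
  receipt or order number provided: yes → true
  item shows signs of use: no → false
  days since delivery ≥ 204 days: 211 ≥ 204 is true
Combine:
[1.1] NOT true = false
[1.2] NOT false = true
[1] false AND true AND false = false
[2.3] NOT false = true
[2] true AND true AND true = true
[3] true AND false = false
[4] false AND false = false
[5.2] NOT true = false
[5] false AND false = false
[6] true AND false = false
[7.1] NOT true = false
[7] false AND true AND false = false
[root] false OR true OR false OR false OR false OR false OR false = true
Overall: true → accepted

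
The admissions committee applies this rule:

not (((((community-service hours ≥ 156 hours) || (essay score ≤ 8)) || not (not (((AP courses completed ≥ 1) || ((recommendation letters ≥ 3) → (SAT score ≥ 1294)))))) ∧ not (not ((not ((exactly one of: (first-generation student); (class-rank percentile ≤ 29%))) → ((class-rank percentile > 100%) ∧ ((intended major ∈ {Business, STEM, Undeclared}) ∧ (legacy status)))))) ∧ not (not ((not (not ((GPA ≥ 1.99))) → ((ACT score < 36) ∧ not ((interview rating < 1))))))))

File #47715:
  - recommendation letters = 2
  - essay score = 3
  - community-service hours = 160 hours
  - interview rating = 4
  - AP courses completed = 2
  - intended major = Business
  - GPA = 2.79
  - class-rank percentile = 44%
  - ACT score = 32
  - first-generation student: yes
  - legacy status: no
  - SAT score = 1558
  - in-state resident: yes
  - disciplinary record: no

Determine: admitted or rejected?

Rejected

Atomic conditions:
  community-service hours ≥ 156 hours: 160 ≥ 156 is true
  essay score ≤ 8: 3 ≤ 8 is true
  AP courses completed ≥ 1: 2 ≥ 1 is true
  recommendation letters ≥ 3: 2 ≥ 3 is false
  SAT score ≥ 1294: 1558 ≥ 1294 is true
  first-generation student: yes → true
  class-rank percentile ≤ 29%: 44 ≤ 29 is false
  class-rank percentile > 100%: 44 > 100 is false
  intended major ∈ {Business, STEM, Undeclared}: Business is in the set → true
  legacy status: no → false
  GPA ≥ 1.99: 2.79 ≥ 1.99 is true
  ACT score < 36: 32 < 36 is true
  interview rating < 1: 4 < 1 is false
Combine:
[1.1.1] true OR true = true
[1.1.2.1.1.2] false → true (antecedent false ⇒ implication holds) = true
[1.1.2.1.1] true OR true = true
[1.1.2.1] NOT true = false
[1.1.2] NOT false = true
[1.1] true OR true = true
[1.2.1.1.1.1] exactly-one(true, false) = true
[1.2.1.1.1] NOT true = false
[1.2.1.1.2.2] true AND false = false
[1.2.1.1.2] false AND false = false
[1.2.1.1] false → false (antecedent false ⇒ implication holds) = true
[1.2.1] NOT true = false
[1.2] NOT false = true
[1.3.1.1.1.1] NOT true = false
[1.3.1.1.1] NOT false = true
[1.3.1.1.2.2] NOT false = true
[1.3.1.1.2] true AND true = true
[1.3.1.1] true → true = true
[1.3.1] NOT true = false
[1.3] NOT false = true
[1] true AND true AND true = true
[root] NOT true = false
Overall: false → rejected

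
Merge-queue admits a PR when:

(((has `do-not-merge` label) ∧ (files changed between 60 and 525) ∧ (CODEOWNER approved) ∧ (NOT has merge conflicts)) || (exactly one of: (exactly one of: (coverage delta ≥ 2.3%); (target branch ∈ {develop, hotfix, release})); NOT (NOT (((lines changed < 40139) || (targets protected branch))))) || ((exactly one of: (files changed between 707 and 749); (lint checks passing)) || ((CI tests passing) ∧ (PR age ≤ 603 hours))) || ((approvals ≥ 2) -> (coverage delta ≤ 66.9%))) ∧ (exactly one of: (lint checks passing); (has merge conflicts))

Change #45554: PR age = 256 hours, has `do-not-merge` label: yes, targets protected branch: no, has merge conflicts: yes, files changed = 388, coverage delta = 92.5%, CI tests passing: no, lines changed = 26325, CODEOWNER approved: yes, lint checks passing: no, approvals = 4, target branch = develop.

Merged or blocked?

Atomic conditions:
  has `do-not-merge` label: yes → true
  files changed between 60 and 525: 388 in [60, 525] is true
  CODEOWNER approved: yes → true
  NOT has merge conflicts: yes → false
  coverage delta ≥ 2.3%: 92.5 ≥ 2.3 is true
  target branch ∈ {develop, hotfix, release}: develop is in the set → true
  lines changed < 40139: 26325 < 40139 is true
  targets protected branch: no → false
  files changed between 707 and 749: 388 in [707, 749] is false
  lint checks passing: no → false
  CI tests passing: no → false
  PR age ≤ 603 hours: 256 ≤ 603 is true
  approvals ≥ 2: 4 ≥ 2 is true
  coverage delta ≤ 66.9%: 92.5 ≤ 66.9 is false
  has merge conflicts: yes → true
Combine:
[1.1] true AND true AND true AND false = false
[1.2.1] exactly-one(true, true) = false
[1.2.2.1.1] true OR false = true
[1.2.2.1] NOT true = false
[1.2.2] NOT false = true
[1.2] exactly-one(false, true) = true
[1.3.1] exactly-one(false, false) = false
[1.3.2] false AND true = false
[1.3] false OR false = false
[1.4] true → false = false
[1] false OR true OR false OR false = true
[2] exactly-one(false, true) = true
[root] true AND true = true
Overall: true → merged

Merged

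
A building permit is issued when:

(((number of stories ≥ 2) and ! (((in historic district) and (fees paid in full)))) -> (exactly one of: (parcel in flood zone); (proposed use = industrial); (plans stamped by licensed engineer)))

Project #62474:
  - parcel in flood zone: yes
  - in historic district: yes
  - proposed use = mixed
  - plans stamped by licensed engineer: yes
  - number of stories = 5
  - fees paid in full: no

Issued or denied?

Atomic conditions:
  number of stories ≥ 2: 5 ≥ 2 is true
  in historic district: yes → true
  fees paid in full: no → false
  parcel in flood zone: yes → true
  proposed use = industrial: mixed == industrial is false
  plans stamped by licensed engineer: yes → true
Combine:
[1.2.1] true AND false = false
[1.2] NOT false = true
[1] true AND true = true
[2] exactly-one(true, false, true) = false
[root] true → false = false
Overall: false → denied

Denied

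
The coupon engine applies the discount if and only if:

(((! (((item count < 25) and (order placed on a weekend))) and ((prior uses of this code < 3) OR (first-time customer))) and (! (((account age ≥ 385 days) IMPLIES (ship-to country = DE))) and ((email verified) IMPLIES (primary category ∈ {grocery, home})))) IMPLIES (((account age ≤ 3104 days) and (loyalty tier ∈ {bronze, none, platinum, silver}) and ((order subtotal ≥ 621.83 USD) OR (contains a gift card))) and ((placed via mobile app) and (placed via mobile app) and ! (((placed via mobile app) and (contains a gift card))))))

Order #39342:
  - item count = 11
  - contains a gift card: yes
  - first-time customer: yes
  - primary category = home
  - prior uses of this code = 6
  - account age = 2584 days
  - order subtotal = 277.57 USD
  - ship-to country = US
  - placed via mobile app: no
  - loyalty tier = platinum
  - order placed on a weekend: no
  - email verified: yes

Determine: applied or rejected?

Rejected

Atomic conditions:
  item count < 25: 11 < 25 is true
  order placed on a weekend: no → false
  prior uses of this code < 3: 6 < 3 is false
  first-time customer: yes → true
  account age ≥ 385 days: 2584 ≥ 385 is true
  ship-to country = DE: US == DE is false
  email verified: yes → true
  primary category ∈ {grocery, home}: home is in the set → true
  account age ≤ 3104 days: 2584 ≤ 3104 is true
  loyalty tier ∈ {bronze, none, platinum, silver}: platinum is in the set → true
  order subtotal ≥ 621.83 USD: 277.57 ≥ 621.83 is false
  contains a gift card: yes → true
  placed via mobile app: no → false
Combine:
[1.1.1.1] true AND false = false
[1.1.1] NOT false = true
[1.1.2] false OR true = true
[1.1] true AND true = true
[1.2.1.1] true → false = false
[1.2.1] NOT false = true
[1.2.2] true → true = true
[1.2] true AND true = true
[1] true AND true = true
[2.1.3] false OR true = true
[2.1] true AND true AND true = true
[2.2.3.1] false AND true = false
[2.2.3] NOT false = true
[2.2] false AND false AND true = false
[2] true AND false = false
[root] true → false = false
Overall: false → rejected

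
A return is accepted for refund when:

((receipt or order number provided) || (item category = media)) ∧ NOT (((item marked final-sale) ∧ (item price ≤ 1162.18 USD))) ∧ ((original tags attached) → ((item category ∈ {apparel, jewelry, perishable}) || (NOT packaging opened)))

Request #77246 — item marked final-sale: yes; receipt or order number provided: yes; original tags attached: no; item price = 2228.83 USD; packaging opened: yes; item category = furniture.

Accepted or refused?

Atomic conditions:
  receipt or order number provided: yes → true
  item category = media: furniture == media is false
  item marked final-sale: yes → true
  item price ≤ 1162.18 USD: 2228.83 ≤ 1162.18 is false
  original tags attached: no → false
  item category ∈ {apparel, jewelry, perishable}: furniture is not in the set → false
  NOT packaging opened: yes → false
Combine:
[1] true OR false = true
[2.1] true AND false = false
[2] NOT false = true
[3.2] false OR false = false
[3] false → false (antecedent false ⇒ implication holds) = true
[root] true AND true AND true = true
Overall: true → accepted

Accepted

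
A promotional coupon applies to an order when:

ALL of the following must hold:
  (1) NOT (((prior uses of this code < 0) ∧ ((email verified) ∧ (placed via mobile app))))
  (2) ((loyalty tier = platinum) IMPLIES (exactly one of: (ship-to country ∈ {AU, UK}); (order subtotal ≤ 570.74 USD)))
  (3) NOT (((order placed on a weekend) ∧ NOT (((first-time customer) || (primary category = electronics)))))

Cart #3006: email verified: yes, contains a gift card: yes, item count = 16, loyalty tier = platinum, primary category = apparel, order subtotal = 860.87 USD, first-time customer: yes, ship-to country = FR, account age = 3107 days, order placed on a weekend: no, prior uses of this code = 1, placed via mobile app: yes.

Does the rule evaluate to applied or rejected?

Rejected

Atomic conditions:
  prior uses of this code < 0: 1 < 0 is false
  email verified: yes → true
  placed via mobile app: yes → true
  loyalty tier = platinum: platinum == platinum is true
  ship-to country ∈ {AU, UK}: FR is not in the set → false
  order subtotal ≤ 570.74 USD: 860.87 ≤ 570.74 is false
  order placed on a weekend: no → false
  first-time customer: yes → true
  primary category = electronics: apparel == electronics is false
Combine:
[1.1.2] true AND true = true
[1.1] false AND true = false
[1] NOT false = true
[2.2] exactly-one(false, false) = false
[2] true → false = false
[3.1.2.1] true OR false = true
[3.1.2] NOT true = false
[3.1] false AND false = false
[3] NOT false = true
[root] true AND false AND true = false
Overall: false → rejected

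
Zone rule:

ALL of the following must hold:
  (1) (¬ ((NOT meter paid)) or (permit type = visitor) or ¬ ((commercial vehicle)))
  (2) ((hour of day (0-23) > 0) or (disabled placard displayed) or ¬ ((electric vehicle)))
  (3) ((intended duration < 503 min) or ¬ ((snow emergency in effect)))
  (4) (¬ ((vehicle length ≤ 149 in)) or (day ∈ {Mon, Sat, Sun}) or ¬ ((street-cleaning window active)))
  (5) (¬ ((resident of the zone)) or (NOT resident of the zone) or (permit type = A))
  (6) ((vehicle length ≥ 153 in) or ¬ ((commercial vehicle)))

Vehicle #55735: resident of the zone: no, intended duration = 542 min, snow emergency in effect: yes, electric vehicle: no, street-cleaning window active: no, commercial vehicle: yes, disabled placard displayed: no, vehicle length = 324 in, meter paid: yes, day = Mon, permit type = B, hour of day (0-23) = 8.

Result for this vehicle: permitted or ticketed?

Atomic conditions:
  NOT meter paid: yes → false
  permit type = visitor: B == visitor is false
  commercial vehicle: yes → true
  hour of day (0-23) > 0: 8 > 0 is true
  disabled placard displayed: no → false
  electric vehicle: no → false
  intended duration < 503 min: 542 < 503 is false
  snow emergency in effect: yes → true
  vehicle length ≤ 149 in: 324 ≤ 149 is false
  day ∈ {Mon, Sat, Sun}: Mon is in the set → true
  street-cleaning window active: no → false
  resident of the zone: no → false
  NOT resident of the zone: no → true
  permit type = A: B == A is false
  vehicle length ≥ 153 in: 324 ≥ 153 is true
Combine:
[1.1] NOT false = true
[1.3] NOT true = false
[1] true OR false OR false = true
[2.3] NOT false = true
[2] true OR false OR true = true
[3.2] NOT true = false
[3] false OR false = false
[4.1] NOT false = true
[4.3] NOT false = true
[4] true OR true OR true = true
[5.1] NOT false = true
[5] true OR true OR false = true
[6.2] NOT true = false
[6] true OR false = true
[root] true AND true AND false AND true AND true AND true = false
Overall: false → ticketed

Ticketed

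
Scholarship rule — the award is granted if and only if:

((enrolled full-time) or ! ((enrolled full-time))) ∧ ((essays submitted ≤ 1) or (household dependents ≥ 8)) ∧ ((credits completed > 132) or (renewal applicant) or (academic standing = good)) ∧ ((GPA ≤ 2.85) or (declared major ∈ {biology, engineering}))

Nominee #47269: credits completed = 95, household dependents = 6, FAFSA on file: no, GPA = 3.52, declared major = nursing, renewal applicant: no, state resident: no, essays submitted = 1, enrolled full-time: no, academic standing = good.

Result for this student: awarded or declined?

Atomic conditions:
  enrolled full-time: no → false
  essays submitted ≤ 1: 1 ≤ 1 is true
  household dependents ≥ 8: 6 ≥ 8 is false
  credits completed > 132: 95 > 132 is false
  renewal applicant: no → false
  academic standing = good: good == good is true
  GPA ≤ 2.85: 3.52 ≤ 2.85 is false
  declared major ∈ {biology, engineering}: nursing is not in the set → false
Combine:
[1.2] NOT false = true
[1] false OR true = true
[2] true OR false = true
[3] false OR false OR true = true
[4] false OR false = false
[root] true AND true AND true AND false = false
Overall: false → declined

Declined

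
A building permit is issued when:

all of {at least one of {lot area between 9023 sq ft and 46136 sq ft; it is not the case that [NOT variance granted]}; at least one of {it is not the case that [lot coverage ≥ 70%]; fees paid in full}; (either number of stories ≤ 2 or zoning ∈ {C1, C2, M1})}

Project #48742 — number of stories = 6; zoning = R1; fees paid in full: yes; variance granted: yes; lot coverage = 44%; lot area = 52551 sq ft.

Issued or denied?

Atomic conditions:
  lot area between 9023 sq ft and 46136 sq ft: 52551 in [9023, 46136] is false
  NOT variance granted: yes → false
  lot coverage ≥ 70%: 44 ≥ 70 is false
  fees paid in full: yes → true
  number of stories ≤ 2: 6 ≤ 2 is false
  zoning ∈ {C1, C2, M1}: R1 is not in the set → false
Combine:
[1.2] NOT false = true
[1] false OR true = true
[2.1] NOT false = true
[2] true OR true = true
[3] false OR false = false
[root] true AND true AND false = false
Overall: false → denied

Denied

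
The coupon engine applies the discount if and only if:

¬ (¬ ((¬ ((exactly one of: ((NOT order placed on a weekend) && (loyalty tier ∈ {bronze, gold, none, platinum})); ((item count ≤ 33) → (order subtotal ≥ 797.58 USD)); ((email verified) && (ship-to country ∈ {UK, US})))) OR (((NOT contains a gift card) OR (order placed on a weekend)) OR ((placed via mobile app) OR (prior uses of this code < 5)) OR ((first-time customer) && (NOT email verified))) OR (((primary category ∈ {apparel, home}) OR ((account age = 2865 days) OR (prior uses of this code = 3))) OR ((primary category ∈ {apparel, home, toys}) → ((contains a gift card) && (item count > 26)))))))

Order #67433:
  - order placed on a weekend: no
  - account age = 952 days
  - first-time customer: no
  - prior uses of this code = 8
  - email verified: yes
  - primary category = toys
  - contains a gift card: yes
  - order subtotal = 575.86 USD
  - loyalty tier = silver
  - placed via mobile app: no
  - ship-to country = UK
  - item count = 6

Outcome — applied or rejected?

Rejected

Atomic conditions:
  NOT order placed on a weekend: no → true
  loyalty tier ∈ {bronze, gold, none, platinum}: silver is not in the set → false
  item count ≤ 33: 6 ≤ 33 is true
  order subtotal ≥ 797.58 USD: 575.86 ≥ 797.58 is false
  email verified: yes → true
  ship-to country ∈ {UK, US}: UK is in the set → true
  NOT contains a gift card: yes → false
  order placed on a weekend: no → false
  placed via mobile app: no → false
  prior uses of this code < 5: 8 < 5 is false
  first-time customer: no → false
  NOT email verified: yes → false
  primary category ∈ {apparel, home}: toys is not in the set → false
  account age = 2865 days: 952 == 2865 is false
  prior uses of this code = 3: 8 == 3 is false
  primary category ∈ {apparel, home, toys}: toys is in the set → true
  contains a gift card: yes → true
  item count > 26: 6 > 26 is false
Combine:
[1.1.1.1.1] true AND false = false
[1.1.1.1.2] true → false = false
[1.1.1.1.3] true AND true = true
[1.1.1.1] exactly-one(false, false, true) = true
[1.1.1] NOT true = false
[1.1.2.1] false OR false = false
[1.1.2.2] false OR false = false
[1.1.2.3] false AND false = false
[1.1.2] false OR false OR false = false
[1.1.3.1.2] false OR false = false
[1.1.3.1] false OR false = false
[1.1.3.2.2] true AND false = false
[1.1.3.2] true → false = false
[1.1.3] false OR false = false
[1.1] false OR false OR false = false
[1] NOT false = true
[root] NOT true = false
Overall: false → rejected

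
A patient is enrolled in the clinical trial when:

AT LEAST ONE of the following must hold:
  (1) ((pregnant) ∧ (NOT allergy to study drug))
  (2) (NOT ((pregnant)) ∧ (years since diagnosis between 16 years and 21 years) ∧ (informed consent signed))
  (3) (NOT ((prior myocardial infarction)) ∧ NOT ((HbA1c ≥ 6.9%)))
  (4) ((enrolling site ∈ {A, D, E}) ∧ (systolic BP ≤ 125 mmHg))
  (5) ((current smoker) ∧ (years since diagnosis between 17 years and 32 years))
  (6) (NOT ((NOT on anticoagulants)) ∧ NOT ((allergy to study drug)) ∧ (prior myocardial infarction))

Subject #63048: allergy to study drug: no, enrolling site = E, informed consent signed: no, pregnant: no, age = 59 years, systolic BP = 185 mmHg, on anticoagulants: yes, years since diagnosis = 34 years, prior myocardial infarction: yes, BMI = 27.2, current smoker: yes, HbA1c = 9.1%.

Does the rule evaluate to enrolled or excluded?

Enrolled

Atomic conditions:
  pregnant: no → false
  NOT allergy to study drug: no → true
  years since diagnosis between 16 years and 21 years: 34 in [16, 21] is false
  informed consent signed: no → false
  prior myocardial infarction: yes → true
  HbA1c ≥ 6.9%: 9.1 ≥ 6.9 is true
  enrolling site ∈ {A, D, E}: E is in the set → true
  systolic BP ≤ 125 mmHg: 185 ≤ 125 is false
  current smoker: yes → true
  years since diagnosis between 17 years and 32 years: 34 in [17, 32] is false
  NOT on anticoagulants: yes → false
  allergy to study drug: no → false
Combine:
[1] false AND true = false
[2.1] NOT false = true
[2] true AND false AND false = false
[3.1] NOT true = false
[3.2] NOT true = false
[3] false AND false = false
[4] true AND false = false
[5] true AND false = false
[6.1] NOT false = true
[6.2] NOT false = true
[6] true AND true AND true = true
[root] false OR false OR false OR false OR false OR true = true
Overall: true → enrolled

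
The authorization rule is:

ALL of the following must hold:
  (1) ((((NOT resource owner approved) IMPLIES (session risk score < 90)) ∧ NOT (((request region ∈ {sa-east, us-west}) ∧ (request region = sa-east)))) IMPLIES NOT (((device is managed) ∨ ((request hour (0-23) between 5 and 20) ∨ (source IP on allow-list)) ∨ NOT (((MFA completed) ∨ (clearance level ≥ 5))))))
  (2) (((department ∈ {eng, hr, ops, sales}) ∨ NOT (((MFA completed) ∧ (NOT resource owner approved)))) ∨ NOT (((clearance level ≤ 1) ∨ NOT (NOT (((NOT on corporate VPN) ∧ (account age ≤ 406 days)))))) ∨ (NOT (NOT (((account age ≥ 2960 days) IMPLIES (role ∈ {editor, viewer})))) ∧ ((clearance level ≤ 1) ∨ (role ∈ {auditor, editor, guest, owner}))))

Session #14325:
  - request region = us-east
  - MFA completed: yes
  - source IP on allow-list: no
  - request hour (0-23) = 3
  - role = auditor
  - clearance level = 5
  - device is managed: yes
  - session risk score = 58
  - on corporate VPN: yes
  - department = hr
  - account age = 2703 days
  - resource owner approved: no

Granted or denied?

Denied

Atomic conditions:
  NOT resource owner approved: no → true
  session risk score < 90: 58 < 90 is true
  request region ∈ {sa-east, us-west}: us-east is not in the set → false
  request region = sa-east: us-east == sa-east is false
  device is managed: yes → true
  request hour (0-23) between 5 and 20: 3 in [5, 20] is false
  source IP on allow-list: no → false
  MFA completed: yes → true
  clearance level ≥ 5: 5 ≥ 5 is true
  department ∈ {eng, hr, ops, sales}: hr is in the set → true
  clearance level ≤ 1: 5 ≤ 1 is false
  NOT on corporate VPN: yes → false
  account age ≤ 406 days: 2703 ≤ 406 is false
  account age ≥ 2960 days: 2703 ≥ 2960 is false
  role ∈ {editor, viewer}: auditor is not in the set → false
  role ∈ {auditor, editor, guest, owner}: auditor is in the set → true
Combine:
[1.1.1] true → true = true
[1.1.2.1] false AND false = false
[1.1.2] NOT false = true
[1.1] true AND true = true
[1.2.1.2] false OR false = false
[1.2.1.3.1] true OR true = true
[1.2.1.3] NOT true = false
[1.2.1] true OR false OR false = true
[1.2] NOT true = false
[1] true → false = false
[2.1.2.1] true AND true = true
[2.1.2] NOT true = false
[2.1] true OR false = true
[2.2.1.2.1.1] false AND false = false
[2.2.1.2.1] NOT false = true
[2.2.1.2] NOT true = false
[2.2.1] false OR false = false
[2.2] NOT false = true
[2.3.1.1.1] false → false (antecedent false ⇒ implication holds) = true
[2.3.1.1] NOT true = false
[2.3.1] NOT false = true
[2.3.2] false OR true = true
[2.3] true AND true = true
[2] true OR true OR true = true
[root] false AND true = false
Overall: false → denied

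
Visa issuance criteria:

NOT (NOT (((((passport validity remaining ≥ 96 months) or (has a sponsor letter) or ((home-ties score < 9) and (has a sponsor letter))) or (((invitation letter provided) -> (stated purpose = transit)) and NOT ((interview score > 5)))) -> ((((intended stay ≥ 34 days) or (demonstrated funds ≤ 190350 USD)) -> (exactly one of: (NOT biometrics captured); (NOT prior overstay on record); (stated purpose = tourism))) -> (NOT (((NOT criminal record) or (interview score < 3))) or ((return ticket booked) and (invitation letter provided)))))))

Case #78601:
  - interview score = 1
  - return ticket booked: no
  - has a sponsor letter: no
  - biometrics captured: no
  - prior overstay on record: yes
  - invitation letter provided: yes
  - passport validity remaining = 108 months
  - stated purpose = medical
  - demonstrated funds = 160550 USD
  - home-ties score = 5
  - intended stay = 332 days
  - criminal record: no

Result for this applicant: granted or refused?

Atomic conditions:
  passport validity remaining ≥ 96 months: 108 ≥ 96 is true
  has a sponsor letter: no → false
  home-ties score < 9: 5 < 9 is true
  invitation letter provided: yes → true
  stated purpose = transit: medical == transit is false
  interview score > 5: 1 > 5 is false
  intended stay ≥ 34 days: 332 ≥ 34 is true
  demonstrated funds ≤ 190350 USD: 160550 ≤ 190350 is true
  NOT biometrics captured: no → true
  NOT prior overstay on record: yes → false
  stated purpose = tourism: medical == tourism is false
  NOT criminal record: no → true
  interview score < 3: 1 < 3 is true
  return ticket booked: no → false
Combine:
[1.1.1.1.3] true AND false = false
[1.1.1.1] true OR false OR false = true
[1.1.1.2.1] true → false = false
[1.1.1.2.2] NOT false = true
[1.1.1.2] false AND true = false
[1.1.1] true OR false = true
[1.1.2.1.1] true OR true = true
[1.1.2.1.2] exactly-one(true, false, false) = true
[1.1.2.1] true → true = true
[1.1.2.2.1.1] true OR true = true
[1.1.2.2.1] NOT true = false
[1.1.2.2.2] false AND true = false
[1.1.2.2] false OR false = false
[1.1.2] true → false = false
[1.1] true → false = false
[1] NOT false = true
[root] NOT true = false
Overall: false → refused

Refused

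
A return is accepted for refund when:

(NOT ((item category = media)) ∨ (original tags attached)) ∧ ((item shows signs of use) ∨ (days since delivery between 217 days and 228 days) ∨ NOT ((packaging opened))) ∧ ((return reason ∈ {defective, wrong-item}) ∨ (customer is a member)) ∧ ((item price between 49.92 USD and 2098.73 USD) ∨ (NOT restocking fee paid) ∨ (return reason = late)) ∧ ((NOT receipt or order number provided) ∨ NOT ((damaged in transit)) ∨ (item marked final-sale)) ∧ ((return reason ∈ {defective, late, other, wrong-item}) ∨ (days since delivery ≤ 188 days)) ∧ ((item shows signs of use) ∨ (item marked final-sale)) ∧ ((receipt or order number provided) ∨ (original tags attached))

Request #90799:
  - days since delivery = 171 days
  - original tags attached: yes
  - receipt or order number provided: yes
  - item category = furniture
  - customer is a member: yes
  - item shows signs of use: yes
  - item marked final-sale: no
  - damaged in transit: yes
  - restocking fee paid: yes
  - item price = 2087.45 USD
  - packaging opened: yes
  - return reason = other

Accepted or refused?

Atomic conditions:
  item category = media: furniture == media is false
  original tags attached: yes → true
  item shows signs of use: yes → true
  days since delivery between 217 days and 228 days: 171 in [217, 228] is false
  packaging opened: yes → true
  return reason ∈ {defective, wrong-item}: other is not in the set → false
  customer is a member: yes → true
  item price between 49.92 USD and 2098.73 USD: 2087.45 in [49.92, 2098.73] is true
  NOT restocking fee paid: yes → false
  return reason = late: other == late is false
  NOT receipt or order number provided: yes → false
  damaged in transit: yes → true
  item marked final-sale: no → false
  return reason ∈ {defective, late, other, wrong-item}: other is in the set → true
  days since delivery ≤ 188 days: 171 ≤ 188 is true
  receipt or order number provided: yes → true
Combine:
[1.1] NOT false = true
[1] true OR true = true
[2.3] NOT true = false
[2] true OR false OR false = true
[3] false OR true = true
[4] true OR false OR false = true
[5.2] NOT true = false
[5] false OR false OR false = false
[6] true OR true = true
[7] true OR false = true
[8] true OR true = true
[root] true AND true AND true AND true AND false AND true AND true AND true = false
Overall: false → refused

Refused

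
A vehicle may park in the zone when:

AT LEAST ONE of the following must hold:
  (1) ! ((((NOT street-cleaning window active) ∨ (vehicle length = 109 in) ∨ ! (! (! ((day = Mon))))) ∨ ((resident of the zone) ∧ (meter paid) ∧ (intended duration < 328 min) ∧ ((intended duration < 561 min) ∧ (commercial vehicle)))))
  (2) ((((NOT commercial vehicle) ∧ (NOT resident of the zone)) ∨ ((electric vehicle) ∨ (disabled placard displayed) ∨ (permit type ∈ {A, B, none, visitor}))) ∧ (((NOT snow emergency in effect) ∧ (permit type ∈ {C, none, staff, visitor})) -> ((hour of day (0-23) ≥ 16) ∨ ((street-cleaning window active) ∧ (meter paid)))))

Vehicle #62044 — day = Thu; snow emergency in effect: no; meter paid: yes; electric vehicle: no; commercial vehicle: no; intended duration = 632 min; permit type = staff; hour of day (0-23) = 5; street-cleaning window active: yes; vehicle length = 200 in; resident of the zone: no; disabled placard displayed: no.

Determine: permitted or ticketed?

Atomic conditions:
  NOT street-cleaning window active: yes → false
  vehicle length = 109 in: 200 == 109 is false
  day = Mon: Thu == Mon is false
  resident of the zone: no → false
  meter paid: yes → true
  intended duration < 328 min: 632 < 328 is false
  intended duration < 561 min: 632 < 561 is false
  commercial vehicle: no → false
  NOT commercial vehicle: no → true
  NOT resident of the zone: no → true
  electric vehicle: no → false
  disabled placard displayed: no → false
  permit type ∈ {A, B, none, visitor}: staff is not in the set → false
  NOT snow emergency in effect: no → true
  permit type ∈ {C, none, staff, visitor}: staff is in the set → true
  hour of day (0-23) ≥ 16: 5 ≥ 16 is false
  street-cleaning window active: yes → true
Combine:
[1.1.1.3.1.1] NOT false = true
[1.1.1.3.1] NOT true = false
[1.1.1.3] NOT false = true
[1.1.1] false OR false OR true = true
[1.1.2.4] false AND false = false
[1.1.2] false AND true AND false AND false = false
[1.1] true OR false = true
[1] NOT true = false
[2.1.1] true AND true = true
[2.1.2] false OR false OR false = false
[2.1] true OR false = true
[2.2.1] true AND true = true
[2.2.2.2] true AND true = true
[2.2.2] false OR true = true
[2.2] true → true = true
[2] true AND true = true
[root] false OR true = true
Overall: true → permitted

Permitted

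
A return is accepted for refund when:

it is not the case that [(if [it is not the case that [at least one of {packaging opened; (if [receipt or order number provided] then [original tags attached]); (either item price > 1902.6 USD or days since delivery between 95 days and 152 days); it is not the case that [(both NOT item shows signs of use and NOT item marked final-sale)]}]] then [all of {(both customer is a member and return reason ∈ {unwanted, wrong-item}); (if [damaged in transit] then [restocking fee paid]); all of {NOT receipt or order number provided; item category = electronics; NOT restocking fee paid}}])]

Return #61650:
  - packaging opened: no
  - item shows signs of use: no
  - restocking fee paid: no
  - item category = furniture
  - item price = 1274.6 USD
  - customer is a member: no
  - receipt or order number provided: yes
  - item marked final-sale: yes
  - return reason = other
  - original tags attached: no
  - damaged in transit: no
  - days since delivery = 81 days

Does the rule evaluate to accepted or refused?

Atomic conditions:
  packaging opened: no → false
  receipt or order number provided: yes → true
  original tags attached: no → false
  item price > 1902.6 USD: 1274.6 > 1902.6 is false
  days since delivery between 95 days and 152 days: 81 in [95, 152] is false
  NOT item shows signs of use: no → true
  NOT item marked final-sale: yes → false
  customer is a member: no → false
  return reason ∈ {unwanted, wrong-item}: other is not in the set → false
  damaged in transit: no → false
  restocking fee paid: no → false
  NOT receipt or order number provided: yes → false
  item category = electronics: furniture == electronics is false
  NOT restocking fee paid: no → true
Combine:
[1.1.1.2] true → false = false
[1.1.1.3] false OR false = false
[1.1.1.4.1] true AND false = false
[1.1.1.4] NOT false = true
[1.1.1] false OR false OR false OR true = true
[1.1] NOT true = false
[1.2.1] false AND false = false
[1.2.2] false → false (antecedent false ⇒ implication holds) = true
[1.2.3] false AND false AND true = false
[1.2] false AND true AND false = false
[1] false → false (antecedent false ⇒ implication holds) = true
[root] NOT true = false
Overall: false → refused

Refused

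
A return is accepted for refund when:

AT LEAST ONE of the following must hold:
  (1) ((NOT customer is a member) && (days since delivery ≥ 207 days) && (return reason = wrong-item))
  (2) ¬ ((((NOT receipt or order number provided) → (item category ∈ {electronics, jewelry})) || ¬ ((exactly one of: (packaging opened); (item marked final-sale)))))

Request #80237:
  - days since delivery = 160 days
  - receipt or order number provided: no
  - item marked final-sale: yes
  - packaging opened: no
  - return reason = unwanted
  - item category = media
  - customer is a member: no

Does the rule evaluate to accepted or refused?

Accepted

Atomic conditions:
  NOT customer is a member: no → true
  days since delivery ≥ 207 days: 160 ≥ 207 is false
  return reason = wrong-item: unwanted == wrong-item is false
  NOT receipt or order number provided: no → true
  item category ∈ {electronics, jewelry}: media is not in the set → false
  packaging opened: no → false
  item marked final-sale: yes → true
Combine:
[1] true AND false AND false = false
[2.1.1] true → false = false
[2.1.2.1] exactly-one(false, true) = true
[2.1.2] NOT true = false
[2.1] false OR false = false
[2] NOT false = true
[root] false OR true = true
Overall: true → accepted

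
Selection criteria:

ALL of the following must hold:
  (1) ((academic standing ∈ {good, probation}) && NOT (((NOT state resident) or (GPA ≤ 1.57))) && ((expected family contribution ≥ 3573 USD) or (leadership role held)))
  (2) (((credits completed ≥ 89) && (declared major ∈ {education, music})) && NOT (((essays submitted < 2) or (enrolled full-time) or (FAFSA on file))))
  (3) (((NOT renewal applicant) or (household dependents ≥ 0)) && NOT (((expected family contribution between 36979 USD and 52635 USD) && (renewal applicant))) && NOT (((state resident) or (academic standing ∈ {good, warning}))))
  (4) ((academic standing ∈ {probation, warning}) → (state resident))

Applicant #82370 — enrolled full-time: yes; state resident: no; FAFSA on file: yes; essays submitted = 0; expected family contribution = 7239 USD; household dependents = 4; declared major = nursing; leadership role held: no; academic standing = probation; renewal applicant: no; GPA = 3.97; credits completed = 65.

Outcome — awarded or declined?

Declined

Atomic conditions:
  academic standing ∈ {good, probation}: probation is in the set → true
  NOT state resident: no → true
  GPA ≤ 1.57: 3.97 ≤ 1.57 is false
  expected family contribution ≥ 3573 USD: 7239 ≥ 3573 is true
  leadership role held: no → false
  credits completed ≥ 89: 65 ≥ 89 is false
  declared major ∈ {education, music}: nursing is not in the set → false
  essays submitted < 2: 0 < 2 is true
  enrolled full-time: yes → true
  FAFSA on file: yes → true
  NOT renewal applicant: no → true
  household dependents ≥ 0: 4 ≥ 0 is true
  expected family contribution between 36979 USD and 52635 USD: 7239 in [36979, 52635] is false
  renewal applicant: no → false
  state resident: no → false
  academic standing ∈ {good, warning}: probation is not in the set → false
  academic standing ∈ {probation, warning}: probation is in the set → true
Combine:
[1.2.1] true OR false = true
[1.2] NOT true = false
[1.3] true OR false = true
[1] true AND false AND true = false
[2.1] false AND false = false
[2.2.1] true OR true OR true = true
[2.2] NOT true = false
[2] false AND false = false
[3.1] true OR true = true
[3.2.1] false AND false = false
[3.2] NOT false = true
[3.3.1] false OR false = false
[3.3] NOT false = true
[3] true AND true AND true = true
[4] true → false = false
[root] false AND false AND true AND false = false
Overall: false → declined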